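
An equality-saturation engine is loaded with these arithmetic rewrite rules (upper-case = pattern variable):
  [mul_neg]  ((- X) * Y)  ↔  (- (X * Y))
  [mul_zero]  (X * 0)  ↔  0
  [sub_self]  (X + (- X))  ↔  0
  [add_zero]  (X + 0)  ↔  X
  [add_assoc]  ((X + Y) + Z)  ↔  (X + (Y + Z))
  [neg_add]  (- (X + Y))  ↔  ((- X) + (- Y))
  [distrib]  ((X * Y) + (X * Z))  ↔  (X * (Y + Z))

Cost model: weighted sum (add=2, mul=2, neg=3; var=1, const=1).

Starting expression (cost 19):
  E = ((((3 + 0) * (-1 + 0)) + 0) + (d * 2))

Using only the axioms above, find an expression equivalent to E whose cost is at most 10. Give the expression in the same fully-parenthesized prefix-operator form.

((3 * -1) + (d * 2))   [cost 10]

1. [add_zero →] (3 + 0)  →  3;  E = (((3 * (-1 + 0)) + 0) + (d * 2))
2. [add_zero →] (-1 + 0)  →  -1;  E = (((3 * -1) + 0) + (d * 2))
3. [add_zero →] ((3 * -1) + 0)  →  (3 * -1);  cost 10 ≤ 10, done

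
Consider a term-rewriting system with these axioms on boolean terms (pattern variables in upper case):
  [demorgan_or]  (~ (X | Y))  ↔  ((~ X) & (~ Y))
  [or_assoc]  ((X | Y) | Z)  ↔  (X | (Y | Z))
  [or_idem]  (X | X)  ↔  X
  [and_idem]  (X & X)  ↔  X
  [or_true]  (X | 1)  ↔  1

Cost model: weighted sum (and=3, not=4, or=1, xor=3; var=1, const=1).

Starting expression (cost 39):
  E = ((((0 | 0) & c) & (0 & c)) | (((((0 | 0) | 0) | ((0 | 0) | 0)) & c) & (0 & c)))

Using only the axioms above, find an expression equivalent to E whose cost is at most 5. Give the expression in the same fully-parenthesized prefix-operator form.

(0 & c)   [cost 5]

1. [or_idem →] (((0 | 0) | 0) | ((0 | 0) | 0))  →  ((0 | 0) | 0);  E = ((((0 | 0) & c) & (0 & c)) | ((((0 | 0) | 0) & c) & (0 & c)))
2. [or_idem →] (0 | 0)  →  0;  E = ((((0 | 0) & c) & (0 & c)) | (((0 | 0) & c) & (0 & c)))
3. [or_idem →] ((((0 | 0) & c) & (0 & c)) | (((0 | 0) & c) & (0 & c)))  →  (((0 | 0) & c) & (0 & c))
4. [or_idem →] (0 | 0)  →  0;  E = ((0 & c) & (0 & c))
5. [and_idem →] ((0 & c) & (0 & c))  →  (0 & c);  cost 5 ≤ 5, done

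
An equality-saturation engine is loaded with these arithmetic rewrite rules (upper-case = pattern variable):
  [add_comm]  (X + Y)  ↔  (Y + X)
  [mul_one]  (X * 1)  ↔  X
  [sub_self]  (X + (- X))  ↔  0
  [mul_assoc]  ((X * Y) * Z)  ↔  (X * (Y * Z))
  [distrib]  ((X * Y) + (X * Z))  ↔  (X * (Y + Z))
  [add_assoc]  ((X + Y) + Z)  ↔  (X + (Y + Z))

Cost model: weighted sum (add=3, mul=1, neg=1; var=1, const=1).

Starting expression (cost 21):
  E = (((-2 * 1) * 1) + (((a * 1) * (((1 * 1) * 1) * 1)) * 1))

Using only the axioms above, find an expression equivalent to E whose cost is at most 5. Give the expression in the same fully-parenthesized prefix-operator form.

(1) ((1 * 1) * 1)  =[mul_one →]=  (1 * 1)    ⊢ (((-2 * 1) * 1) + (((a * 1) * ((1 * 1) * 1)) * 1))
(2) (a * 1)  =[mul_one →]=  a    ⊢ (((-2 * 1) * 1) + ((a * ((1 * 1) * 1)) * 1))
(3) ((-2 * 1) * 1)  =[mul_one →]=  (-2 * 1)    ⊢ ((-2 * 1) + ((a * ((1 * 1) * 1)) * 1))
(4) ((a * ((1 * 1) * 1)) * 1)  =[mul_one →]=  (a * ((1 * 1) * 1))    ⊢ ((-2 * 1) + (a * ((1 * 1) * 1)))
(5) ((1 * 1) * 1)  =[mul_one →]=  (1 * 1)    ⊢ ((-2 * 1) + (a * (1 * 1)))
(6) (1 * 1)  =[mul_one →]=  1    ⊢ ((-2 * 1) + (a * 1))
(7) (a * 1)  =[mul_one →]=  a    ⊢ ((-2 * 1) + a)
(8) (-2 * 1)  =[mul_one →]=  -2    ⊢ cost 5, within 5

(-2 + a)   [cost 5]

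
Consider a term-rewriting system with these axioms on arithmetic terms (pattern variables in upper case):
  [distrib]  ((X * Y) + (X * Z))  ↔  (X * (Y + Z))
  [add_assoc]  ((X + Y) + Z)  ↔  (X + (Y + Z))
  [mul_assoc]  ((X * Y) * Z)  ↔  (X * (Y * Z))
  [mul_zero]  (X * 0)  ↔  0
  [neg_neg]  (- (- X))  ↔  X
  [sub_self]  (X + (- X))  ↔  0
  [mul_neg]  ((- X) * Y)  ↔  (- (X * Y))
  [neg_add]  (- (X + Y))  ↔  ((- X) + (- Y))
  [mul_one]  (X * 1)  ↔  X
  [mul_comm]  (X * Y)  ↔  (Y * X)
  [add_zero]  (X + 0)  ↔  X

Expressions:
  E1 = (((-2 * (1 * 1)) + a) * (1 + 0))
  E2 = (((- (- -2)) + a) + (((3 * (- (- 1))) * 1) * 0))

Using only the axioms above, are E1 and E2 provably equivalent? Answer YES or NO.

YES

1. [mul_one →] (1 * 1)  →  1;  E1 = (((-2 * 1) + a) * (1 + 0))
2. [mul_one →] (-2 * 1)  →  -2;  E1 = ((-2 + a) * (1 + 0))
3. [add_zero →] (1 + 0)  →  1;  E1 = ((-2 + a) * 1)
4. [mul_one →] ((-2 + a) * 1)  →  (-2 + a)
5. [neg_neg ←] -2  →  (- (- -2));  E1 = ((- (- -2)) + a)
6. [add_zero ←] ((- (- -2)) + a)  →  (((- (- -2)) + a) + 0)
7. [mul_zero ←] 0  →  (3 * 0);  E1 = (((- (- -2)) + a) + (3 * 0))
8. [mul_one ←] 3  →  (3 * 1);  E1 = (((- (- -2)) + a) + ((3 * 1) * 0))
9. [mul_one ←] (3 * 1)  →  ((3 * 1) * 1);  E1 = (((- (- -2)) + a) + (((3 * 1) * 1) * 0))
10. [neg_neg ←] 1  →  (- (- 1));  this is E2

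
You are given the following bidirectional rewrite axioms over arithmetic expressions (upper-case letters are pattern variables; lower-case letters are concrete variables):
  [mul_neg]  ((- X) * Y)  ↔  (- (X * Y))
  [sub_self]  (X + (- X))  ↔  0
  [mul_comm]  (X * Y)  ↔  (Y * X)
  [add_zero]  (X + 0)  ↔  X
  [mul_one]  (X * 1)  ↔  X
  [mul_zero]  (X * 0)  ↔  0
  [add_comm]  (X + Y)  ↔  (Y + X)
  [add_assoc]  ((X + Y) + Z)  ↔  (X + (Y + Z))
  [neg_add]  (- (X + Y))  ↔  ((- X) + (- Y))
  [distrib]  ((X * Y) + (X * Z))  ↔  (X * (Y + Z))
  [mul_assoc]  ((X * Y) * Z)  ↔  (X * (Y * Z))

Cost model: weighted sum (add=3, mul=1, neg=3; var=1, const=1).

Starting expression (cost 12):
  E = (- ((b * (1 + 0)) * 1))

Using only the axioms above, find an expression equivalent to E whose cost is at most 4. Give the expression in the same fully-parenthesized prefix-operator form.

(- b)   [cost 4]

(1) (1 + 0)  =[add_zero →]=  1    ⊢ (- ((b * 1) * 1))
(2) ((b * 1) * 1)  =[mul_one →]=  (b * 1)    ⊢ (- (b * 1))
(3) (b * 1)  =[mul_one →]=  b    ⊢ cost 4, within 4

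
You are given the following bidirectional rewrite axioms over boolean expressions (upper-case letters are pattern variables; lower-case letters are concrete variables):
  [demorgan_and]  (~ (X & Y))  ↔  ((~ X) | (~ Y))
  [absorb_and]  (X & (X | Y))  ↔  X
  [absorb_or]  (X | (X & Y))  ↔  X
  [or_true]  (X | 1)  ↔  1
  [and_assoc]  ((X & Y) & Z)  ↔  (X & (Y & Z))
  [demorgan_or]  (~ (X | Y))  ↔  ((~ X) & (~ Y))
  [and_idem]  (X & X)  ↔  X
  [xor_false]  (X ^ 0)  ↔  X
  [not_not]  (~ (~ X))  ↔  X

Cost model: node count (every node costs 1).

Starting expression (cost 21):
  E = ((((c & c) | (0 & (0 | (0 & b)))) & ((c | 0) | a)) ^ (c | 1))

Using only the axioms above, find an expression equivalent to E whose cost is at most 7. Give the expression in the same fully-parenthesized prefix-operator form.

((c | 0) ^ (c | 1))   [cost 7]

(1) (0 | (0 & b))  =[absorb_or →]=  0    ⊢ ((((c & c) | (0 & 0)) & ((c | 0) | a)) ^ (c | 1))
(2) (0 & 0)  =[and_idem →]=  0    ⊢ ((((c & c) | 0) & ((c | 0) | a)) ^ (c | 1))
(3) (c & c)  =[and_idem →]=  c    ⊢ (((c | 0) & ((c | 0) | a)) ^ (c | 1))
(4) ((c | 0) & ((c | 0) | a))  =[absorb_and →]=  (c | 0)    ⊢ cost 7, within 7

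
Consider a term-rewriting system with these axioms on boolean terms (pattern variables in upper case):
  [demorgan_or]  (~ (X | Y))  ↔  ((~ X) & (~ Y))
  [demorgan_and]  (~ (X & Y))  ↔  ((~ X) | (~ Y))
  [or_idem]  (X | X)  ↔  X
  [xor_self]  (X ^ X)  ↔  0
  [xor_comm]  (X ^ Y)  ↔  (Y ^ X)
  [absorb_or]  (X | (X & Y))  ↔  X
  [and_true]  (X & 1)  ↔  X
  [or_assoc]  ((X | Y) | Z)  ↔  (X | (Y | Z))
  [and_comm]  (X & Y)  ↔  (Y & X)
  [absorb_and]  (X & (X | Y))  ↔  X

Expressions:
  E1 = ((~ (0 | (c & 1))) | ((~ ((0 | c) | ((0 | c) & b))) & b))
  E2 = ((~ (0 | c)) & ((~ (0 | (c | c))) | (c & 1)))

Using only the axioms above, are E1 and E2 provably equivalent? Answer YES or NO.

YES

1. [and_true →] (c & 1)  →  c;  E1 = ((~ (0 | c)) | ((~ ((0 | c) | ((0 | c) & b))) & b))
2. [absorb_or →] ((0 | c) | ((0 | c) & b))  →  (0 | c);  E1 = ((~ (0 | c)) | ((~ (0 | c)) & b))
3. [absorb_or →] ((~ (0 | c)) | ((~ (0 | c)) & b))  →  (~ (0 | c))
4. [absorb_and ←] (~ (0 | c))  →  ((~ (0 | c)) & ((~ (0 | c)) | c))
5. [or_idem ←] c  →  (c | c);  E1 = ((~ (0 | c)) & ((~ (0 | (c | c))) | c))
6. [and_true ←] c  →  (c & 1);  this is E2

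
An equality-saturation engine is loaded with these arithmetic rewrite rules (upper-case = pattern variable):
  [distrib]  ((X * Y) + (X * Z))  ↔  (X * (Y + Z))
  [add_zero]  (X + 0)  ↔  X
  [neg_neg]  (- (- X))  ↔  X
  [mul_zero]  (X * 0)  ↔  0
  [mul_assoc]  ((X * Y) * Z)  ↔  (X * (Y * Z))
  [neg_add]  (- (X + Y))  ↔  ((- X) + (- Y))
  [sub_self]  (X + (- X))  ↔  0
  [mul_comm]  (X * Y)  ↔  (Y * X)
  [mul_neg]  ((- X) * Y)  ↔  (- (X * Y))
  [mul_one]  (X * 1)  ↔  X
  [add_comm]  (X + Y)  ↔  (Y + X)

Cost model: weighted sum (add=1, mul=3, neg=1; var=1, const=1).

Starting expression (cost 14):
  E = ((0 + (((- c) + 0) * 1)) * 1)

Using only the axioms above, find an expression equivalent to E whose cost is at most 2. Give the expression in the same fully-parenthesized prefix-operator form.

1. [mul_one →] (((- c) + 0) * 1)  →  ((- c) + 0);  E = ((0 + ((- c) + 0)) * 1)
2. [add_comm →] (0 + ((- c) + 0))  →  (((- c) + 0) + 0);  E = ((((- c) + 0) + 0) * 1)
3. [add_zero →] (((- c) + 0) + 0)  →  ((- c) + 0);  E = (((- c) + 0) * 1)
4. [add_zero →] ((- c) + 0)  →  (- c);  E = ((- c) * 1)
5. [mul_one →] ((- c) * 1)  →  (- c);  cost 2 ≤ 2, done

(- c)   [cost 2]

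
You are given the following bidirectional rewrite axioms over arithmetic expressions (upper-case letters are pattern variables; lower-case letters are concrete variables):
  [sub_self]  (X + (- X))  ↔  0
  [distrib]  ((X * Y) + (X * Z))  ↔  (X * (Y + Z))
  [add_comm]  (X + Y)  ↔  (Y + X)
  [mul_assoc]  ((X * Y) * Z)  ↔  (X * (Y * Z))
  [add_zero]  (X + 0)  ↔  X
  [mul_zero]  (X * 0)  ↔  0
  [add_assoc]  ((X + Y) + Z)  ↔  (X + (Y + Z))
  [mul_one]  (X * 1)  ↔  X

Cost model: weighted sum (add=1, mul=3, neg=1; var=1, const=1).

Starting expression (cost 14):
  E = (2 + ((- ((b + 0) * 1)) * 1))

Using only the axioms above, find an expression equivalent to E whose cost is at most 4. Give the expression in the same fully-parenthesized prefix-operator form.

(1) (b + 0)  =[add_zero →]=  b    ⊢ (2 + ((- (b * 1)) * 1))
(2) ((- (b * 1)) * 1)  =[mul_one →]=  (- (b * 1))    ⊢ (2 + (- (b * 1)))
(3) (b * 1)  =[mul_one →]=  b    ⊢ cost 4, within 4

(2 + (- b))   [cost 4]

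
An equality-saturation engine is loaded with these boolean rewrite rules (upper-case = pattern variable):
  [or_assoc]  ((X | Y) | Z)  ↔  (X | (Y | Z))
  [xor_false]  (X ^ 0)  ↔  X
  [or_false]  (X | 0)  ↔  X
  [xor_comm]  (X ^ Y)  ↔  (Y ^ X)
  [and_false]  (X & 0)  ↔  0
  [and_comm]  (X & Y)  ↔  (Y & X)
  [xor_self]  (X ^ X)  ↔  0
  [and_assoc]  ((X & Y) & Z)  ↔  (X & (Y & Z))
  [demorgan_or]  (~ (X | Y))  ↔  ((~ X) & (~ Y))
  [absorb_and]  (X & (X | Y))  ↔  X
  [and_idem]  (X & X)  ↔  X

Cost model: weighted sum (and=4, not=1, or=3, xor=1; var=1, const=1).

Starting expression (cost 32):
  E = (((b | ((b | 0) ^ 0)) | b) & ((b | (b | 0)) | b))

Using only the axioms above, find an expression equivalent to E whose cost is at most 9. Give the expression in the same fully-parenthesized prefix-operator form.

((b | b) | b)   [cost 9]

step 1: xor_false (→) rewrites ((b | 0) ^ 0) into (b | 0), now (((b | (b | 0)) | b) & ((b | (b | 0)) | b))
step 2: and_idem (→) rewrites (((b | (b | 0)) | b) & ((b | (b | 0)) | b)) into ((b | (b | 0)) | b)
step 3: or_false (→) rewrites (b | 0) into b, reaching cost 9 (bound 9)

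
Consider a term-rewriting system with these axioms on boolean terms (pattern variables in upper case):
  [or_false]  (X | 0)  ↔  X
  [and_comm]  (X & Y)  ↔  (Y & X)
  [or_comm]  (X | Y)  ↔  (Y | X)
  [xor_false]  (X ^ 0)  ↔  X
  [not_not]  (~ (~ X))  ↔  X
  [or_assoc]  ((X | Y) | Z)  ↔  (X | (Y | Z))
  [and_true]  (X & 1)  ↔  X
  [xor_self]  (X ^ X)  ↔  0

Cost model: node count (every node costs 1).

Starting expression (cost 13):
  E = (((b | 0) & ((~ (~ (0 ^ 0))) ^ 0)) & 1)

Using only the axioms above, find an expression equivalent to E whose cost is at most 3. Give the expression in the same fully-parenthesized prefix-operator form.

(b & 0)   [cost 3]

(1) (~ (~ (0 ^ 0)))  =[not_not →]=  (0 ^ 0)    ⊢ (((b | 0) & ((0 ^ 0) ^ 0)) & 1)
(2) (0 ^ 0)  =[xor_self →]=  0    ⊢ (((b | 0) & (0 ^ 0)) & 1)
(3) (0 ^ 0)  =[xor_false →]=  0    ⊢ (((b | 0) & 0) & 1)
(4) (((b | 0) & 0) & 1)  =[and_comm →]=  (1 & ((b | 0) & 0))
(5) (b | 0)  =[or_false →]=  b    ⊢ (1 & (b & 0))
(6) (1 & (b & 0))  =[and_comm →]=  ((b & 0) & 1)
(7) ((b & 0) & 1)  =[and_true →]=  (b & 0)    ⊢ cost 3, within 3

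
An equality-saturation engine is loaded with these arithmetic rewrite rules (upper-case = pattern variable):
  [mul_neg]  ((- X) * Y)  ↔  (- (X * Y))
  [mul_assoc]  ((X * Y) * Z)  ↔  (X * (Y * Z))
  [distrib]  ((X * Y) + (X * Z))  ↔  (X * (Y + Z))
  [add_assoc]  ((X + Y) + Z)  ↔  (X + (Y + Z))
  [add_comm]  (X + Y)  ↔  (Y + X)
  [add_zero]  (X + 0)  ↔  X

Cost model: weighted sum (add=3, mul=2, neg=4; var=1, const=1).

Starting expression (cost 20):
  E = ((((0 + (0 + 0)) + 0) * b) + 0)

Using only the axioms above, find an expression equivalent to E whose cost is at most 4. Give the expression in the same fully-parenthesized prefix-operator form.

step 1: add_zero (→) rewrites (0 + 0) into 0, now ((((0 + 0) + 0) * b) + 0)
step 2: add_zero (→) rewrites ((((0 + 0) + 0) * b) + 0) into (((0 + 0) + 0) * b)
step 3: add_zero (→) rewrites ((0 + 0) + 0) into (0 + 0), now ((0 + 0) * b)
step 4: add_zero (→) rewrites (0 + 0) into 0, reaching cost 4 (bound 4)

(0 * b)   [cost 4]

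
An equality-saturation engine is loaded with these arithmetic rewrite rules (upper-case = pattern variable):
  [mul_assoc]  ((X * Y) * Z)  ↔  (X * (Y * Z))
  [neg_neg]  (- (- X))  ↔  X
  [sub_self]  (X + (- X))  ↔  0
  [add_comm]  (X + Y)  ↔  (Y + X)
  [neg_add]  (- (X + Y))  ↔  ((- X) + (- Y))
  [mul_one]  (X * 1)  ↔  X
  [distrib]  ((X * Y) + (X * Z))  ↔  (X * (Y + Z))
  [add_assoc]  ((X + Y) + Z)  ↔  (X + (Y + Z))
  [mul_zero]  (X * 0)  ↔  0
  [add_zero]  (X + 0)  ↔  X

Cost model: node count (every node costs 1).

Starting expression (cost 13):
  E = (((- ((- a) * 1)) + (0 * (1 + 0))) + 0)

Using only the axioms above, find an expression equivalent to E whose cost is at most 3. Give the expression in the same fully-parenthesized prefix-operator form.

1. [mul_one →] ((- a) * 1)  →  (- a);  E = (((- (- a)) + (0 * (1 + 0))) + 0)
2. [add_comm →] ((- (- a)) + (0 * (1 + 0)))  →  ((0 * (1 + 0)) + (- (- a)));  E = (((0 * (1 + 0)) + (- (- a))) + 0)
3. [add_zero →] (1 + 0)  →  1;  E = (((0 * 1) + (- (- a))) + 0)
4. [add_zero →] (((0 * 1) + (- (- a))) + 0)  →  ((0 * 1) + (- (- a)))
5. [neg_neg →] (- (- a))  →  a;  E = ((0 * 1) + a)
6. [mul_one →] (0 * 1)  →  0;  cost 3 ≤ 3, done

(0 + a)   [cost 3]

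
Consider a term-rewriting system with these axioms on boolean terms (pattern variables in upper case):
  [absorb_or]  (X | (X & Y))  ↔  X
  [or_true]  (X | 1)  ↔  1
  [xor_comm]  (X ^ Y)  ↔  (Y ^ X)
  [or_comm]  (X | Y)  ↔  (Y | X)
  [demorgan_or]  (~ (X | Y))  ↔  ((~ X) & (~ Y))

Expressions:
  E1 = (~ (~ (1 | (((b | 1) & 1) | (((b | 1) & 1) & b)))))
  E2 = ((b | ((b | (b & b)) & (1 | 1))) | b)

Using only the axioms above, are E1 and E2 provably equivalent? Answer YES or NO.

NO

All listed rules preserve value, hence provable equivalence implies equal values everywhere; look for a separating assignment.
b=0 gives E1 ↦ 1, E2 ↦ 0; values differ ⇒ not provably equivalent.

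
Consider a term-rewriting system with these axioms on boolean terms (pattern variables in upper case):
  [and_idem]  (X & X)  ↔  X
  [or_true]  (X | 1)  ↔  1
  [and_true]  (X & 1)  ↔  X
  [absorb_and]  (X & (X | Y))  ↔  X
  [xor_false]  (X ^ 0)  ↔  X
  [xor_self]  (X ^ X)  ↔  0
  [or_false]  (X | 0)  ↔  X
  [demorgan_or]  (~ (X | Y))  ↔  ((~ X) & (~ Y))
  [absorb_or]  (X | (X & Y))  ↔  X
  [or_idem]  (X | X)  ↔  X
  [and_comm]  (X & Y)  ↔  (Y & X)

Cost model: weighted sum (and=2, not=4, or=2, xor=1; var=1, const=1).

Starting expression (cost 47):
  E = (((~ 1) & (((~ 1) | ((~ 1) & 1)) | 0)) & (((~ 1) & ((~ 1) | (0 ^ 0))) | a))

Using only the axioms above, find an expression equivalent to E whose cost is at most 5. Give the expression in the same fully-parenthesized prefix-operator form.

step 1: absorb_or (→) rewrites ((~ 1) | ((~ 1) & 1)) into (~ 1), now (((~ 1) & ((~ 1) | 0)) & (((~ 1) & ((~ 1) | (0 ^ 0))) | a))
step 2: xor_false (→) rewrites (0 ^ 0) into 0, now (((~ 1) & ((~ 1) | 0)) & (((~ 1) & ((~ 1) | 0)) | a))
step 3: absorb_and (→) rewrites (((~ 1) & ((~ 1) | 0)) & (((~ 1) & ((~ 1) | 0)) | a)) into ((~ 1) & ((~ 1) | 0))
step 4: absorb_and (→) rewrites ((~ 1) & ((~ 1) | 0)) into (~ 1), reaching cost 5 (bound 5)

(~ 1)   [cost 5]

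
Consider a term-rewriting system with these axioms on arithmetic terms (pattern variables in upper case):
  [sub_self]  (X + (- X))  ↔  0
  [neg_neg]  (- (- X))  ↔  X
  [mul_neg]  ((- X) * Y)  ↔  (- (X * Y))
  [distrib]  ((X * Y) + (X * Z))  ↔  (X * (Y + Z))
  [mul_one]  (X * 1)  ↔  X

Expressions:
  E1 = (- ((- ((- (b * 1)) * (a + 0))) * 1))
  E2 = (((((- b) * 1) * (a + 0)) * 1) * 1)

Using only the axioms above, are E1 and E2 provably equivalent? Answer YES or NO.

1. [mul_one →] ((- ((- (b * 1)) * (a + 0))) * 1)  →  (- ((- (b * 1)) * (a + 0)));  E1 = (- (- ((- (b * 1)) * (a + 0))))
2. [neg_neg →] (- (- ((- (b * 1)) * (a + 0))))  →  ((- (b * 1)) * (a + 0))
3. [mul_one →] (b * 1)  →  b;  E1 = ((- b) * (a + 0))
4. [mul_one ←] ((- b) * (a + 0))  →  (((- b) * (a + 0)) * 1)
5. [mul_one ←] (- b)  →  ((- b) * 1);  E1 = ((((- b) * 1) * (a + 0)) * 1)
6. [mul_one ←] ((((- b) * 1) * (a + 0)) * 1)  →  (((((- b) * 1) * (a + 0)) * 1) * 1);  this is E2

YES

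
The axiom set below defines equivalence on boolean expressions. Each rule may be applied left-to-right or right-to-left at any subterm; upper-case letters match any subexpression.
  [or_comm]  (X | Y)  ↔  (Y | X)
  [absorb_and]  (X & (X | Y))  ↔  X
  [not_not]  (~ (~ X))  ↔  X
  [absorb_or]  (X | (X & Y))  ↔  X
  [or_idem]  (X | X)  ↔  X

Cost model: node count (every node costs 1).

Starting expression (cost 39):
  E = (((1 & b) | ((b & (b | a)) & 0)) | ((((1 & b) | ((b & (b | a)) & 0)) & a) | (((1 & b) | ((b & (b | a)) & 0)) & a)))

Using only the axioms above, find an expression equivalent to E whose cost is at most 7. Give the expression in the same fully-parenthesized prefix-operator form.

1. [or_idem →] ((((1 & b) | ((b & (b | a)) & 0)) & a) | (((1 & b) | ((b & (b | a)) & 0)) & a))  →  (((1 & b) | ((b & (b | a)) & 0)) & a);  E = (((1 & b) | ((b & (b | a)) & 0)) | (((1 & b) | ((b & (b | a)) & 0)) & a))
2. [absorb_or →] (((1 & b) | ((b & (b | a)) & 0)) | (((1 & b) | ((b & (b | a)) & 0)) & a))  →  ((1 & b) | ((b & (b | a)) & 0))
3. [absorb_and →] (b & (b | a))  →  b;  cost 7 ≤ 7, done

((1 & b) | (b & 0))   [cost 7]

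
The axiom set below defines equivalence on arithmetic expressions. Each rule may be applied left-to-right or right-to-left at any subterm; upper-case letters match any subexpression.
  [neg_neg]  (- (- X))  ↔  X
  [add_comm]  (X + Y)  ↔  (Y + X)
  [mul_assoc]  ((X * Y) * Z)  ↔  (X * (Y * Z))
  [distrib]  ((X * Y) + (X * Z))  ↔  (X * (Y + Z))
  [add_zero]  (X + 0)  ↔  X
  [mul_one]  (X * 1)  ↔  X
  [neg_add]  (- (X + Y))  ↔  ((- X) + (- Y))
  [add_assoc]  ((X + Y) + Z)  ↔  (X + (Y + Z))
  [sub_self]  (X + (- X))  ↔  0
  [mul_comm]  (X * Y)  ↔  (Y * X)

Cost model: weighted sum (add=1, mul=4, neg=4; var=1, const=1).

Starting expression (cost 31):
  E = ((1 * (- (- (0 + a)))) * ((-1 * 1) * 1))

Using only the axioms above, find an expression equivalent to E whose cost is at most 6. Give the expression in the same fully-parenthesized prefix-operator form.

(-1 * a)   [cost 6]

1. [neg_neg →] (- (- (0 + a)))  →  (0 + a);  E = ((1 * (0 + a)) * ((-1 * 1) * 1))
2. [mul_one →] ((-1 * 1) * 1)  →  (-1 * 1);  E = ((1 * (0 + a)) * (-1 * 1))
3. [mul_comm →] (1 * (0 + a))  →  ((0 + a) * 1);  E = (((0 + a) * 1) * (-1 * 1))
4. [add_comm →] (0 + a)  →  (a + 0);  E = (((a + 0) * 1) * (-1 * 1))
5. [mul_comm →] (((a + 0) * 1) * (-1 * 1))  →  ((-1 * 1) * ((a + 0) * 1))
6. [mul_one →] ((a + 0) * 1)  →  (a + 0);  E = ((-1 * 1) * (a + 0))
7. [add_zero →] (a + 0)  →  a;  E = ((-1 * 1) * a)
8. [mul_one →] (-1 * 1)  →  -1;  cost 6 ≤ 6, done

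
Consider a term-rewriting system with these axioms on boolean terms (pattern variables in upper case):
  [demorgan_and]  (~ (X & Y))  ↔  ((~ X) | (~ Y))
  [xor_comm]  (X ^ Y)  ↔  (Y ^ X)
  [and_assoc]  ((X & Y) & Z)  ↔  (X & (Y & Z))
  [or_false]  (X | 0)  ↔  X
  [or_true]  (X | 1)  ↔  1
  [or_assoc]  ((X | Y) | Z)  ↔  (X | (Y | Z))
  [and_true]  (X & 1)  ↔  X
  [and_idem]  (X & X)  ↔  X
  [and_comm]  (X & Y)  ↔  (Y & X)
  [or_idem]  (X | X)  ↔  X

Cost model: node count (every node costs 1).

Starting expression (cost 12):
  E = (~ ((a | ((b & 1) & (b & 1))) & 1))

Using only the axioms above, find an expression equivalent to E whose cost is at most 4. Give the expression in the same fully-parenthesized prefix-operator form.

(~ (a | b))   [cost 4]

step 1: and_idem (→) rewrites ((b & 1) & (b & 1)) into (b & 1), now (~ ((a | (b & 1)) & 1))
step 2: and_true (→) rewrites ((a | (b & 1)) & 1) into (a | (b & 1)), now (~ (a | (b & 1)))
step 3: and_true (→) rewrites (b & 1) into b, reaching cost 4 (bound 4)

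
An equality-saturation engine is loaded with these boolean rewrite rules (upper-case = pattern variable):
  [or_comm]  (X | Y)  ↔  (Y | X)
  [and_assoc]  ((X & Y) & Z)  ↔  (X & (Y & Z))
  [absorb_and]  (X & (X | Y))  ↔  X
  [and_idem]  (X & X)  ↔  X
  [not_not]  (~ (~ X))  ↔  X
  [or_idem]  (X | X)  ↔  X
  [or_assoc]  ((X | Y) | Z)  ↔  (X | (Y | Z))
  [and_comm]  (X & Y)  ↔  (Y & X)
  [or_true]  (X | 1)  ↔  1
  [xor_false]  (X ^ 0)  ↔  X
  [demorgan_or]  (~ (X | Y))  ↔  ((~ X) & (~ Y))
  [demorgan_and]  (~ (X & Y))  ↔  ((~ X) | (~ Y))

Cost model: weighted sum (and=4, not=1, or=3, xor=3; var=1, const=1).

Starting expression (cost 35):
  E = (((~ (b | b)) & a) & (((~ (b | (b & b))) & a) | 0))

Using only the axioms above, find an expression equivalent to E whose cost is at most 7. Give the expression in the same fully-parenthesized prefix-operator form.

(1) (b & b)  =[and_idem →]=  b    ⊢ (((~ (b | b)) & a) & (((~ (b | b)) & a) | 0))
(2) (((~ (b | b)) & a) & (((~ (b | b)) & a) | 0))  =[absorb_and →]=  ((~ (b | b)) & a)
(3) (b | b)  =[or_idem →]=  b    ⊢ cost 7, within 7

((~ b) & a)   [cost 7]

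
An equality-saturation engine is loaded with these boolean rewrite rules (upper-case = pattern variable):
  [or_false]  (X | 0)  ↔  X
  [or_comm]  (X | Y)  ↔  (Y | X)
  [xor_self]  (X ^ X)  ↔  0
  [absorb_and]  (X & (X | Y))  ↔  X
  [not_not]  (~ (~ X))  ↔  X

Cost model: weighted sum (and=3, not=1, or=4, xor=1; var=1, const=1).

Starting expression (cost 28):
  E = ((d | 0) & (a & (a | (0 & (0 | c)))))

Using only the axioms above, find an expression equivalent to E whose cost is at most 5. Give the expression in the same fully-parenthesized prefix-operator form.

(1) (0 & (0 | c))  =[absorb_and →]=  0    ⊢ ((d | 0) & (a & (a | 0)))
(2) (a & (a | 0))  =[absorb_and →]=  a    ⊢ ((d | 0) & a)
(3) (d | 0)  =[or_false →]=  d    ⊢ cost 5, within 5

(d & a)   [cost 5]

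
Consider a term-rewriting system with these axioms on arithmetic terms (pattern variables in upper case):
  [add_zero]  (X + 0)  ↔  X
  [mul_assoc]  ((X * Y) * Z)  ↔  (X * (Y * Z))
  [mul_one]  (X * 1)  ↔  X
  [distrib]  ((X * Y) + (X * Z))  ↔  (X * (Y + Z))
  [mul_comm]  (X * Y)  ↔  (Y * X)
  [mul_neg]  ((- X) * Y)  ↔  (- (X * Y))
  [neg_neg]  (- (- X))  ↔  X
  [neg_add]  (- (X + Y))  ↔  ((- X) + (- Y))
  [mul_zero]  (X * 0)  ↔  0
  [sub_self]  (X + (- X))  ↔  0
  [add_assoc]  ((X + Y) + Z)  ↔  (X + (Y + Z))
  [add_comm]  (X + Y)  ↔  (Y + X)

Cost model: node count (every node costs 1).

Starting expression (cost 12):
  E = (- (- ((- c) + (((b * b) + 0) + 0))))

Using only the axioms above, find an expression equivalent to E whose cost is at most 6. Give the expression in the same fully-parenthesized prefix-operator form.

(1) (- (- ((- c) + (((b * b) + 0) + 0))))  =[neg_neg →]=  ((- c) + (((b * b) + 0) + 0))
(2) ((b * b) + 0)  =[add_zero →]=  (b * b)    ⊢ ((- c) + ((b * b) + 0))
(3) ((b * b) + 0)  =[add_zero →]=  (b * b)    ⊢ cost 6, within 6

((- c) + (b * b))   [cost 6]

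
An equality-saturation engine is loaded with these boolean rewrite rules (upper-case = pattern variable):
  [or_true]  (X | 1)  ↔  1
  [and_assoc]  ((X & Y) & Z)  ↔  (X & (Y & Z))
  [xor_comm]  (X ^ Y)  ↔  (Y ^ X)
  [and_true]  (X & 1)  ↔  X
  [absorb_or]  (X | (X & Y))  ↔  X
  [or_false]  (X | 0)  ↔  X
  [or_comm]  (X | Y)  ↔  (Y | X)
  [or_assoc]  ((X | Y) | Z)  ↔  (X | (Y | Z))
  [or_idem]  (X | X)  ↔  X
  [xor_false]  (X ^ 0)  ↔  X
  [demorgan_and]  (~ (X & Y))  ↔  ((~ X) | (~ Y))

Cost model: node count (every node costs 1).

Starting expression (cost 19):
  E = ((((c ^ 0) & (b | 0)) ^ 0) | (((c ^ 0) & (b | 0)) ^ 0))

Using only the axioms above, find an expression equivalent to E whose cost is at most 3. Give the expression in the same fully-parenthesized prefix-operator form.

1. [or_idem →] ((((c ^ 0) & (b | 0)) ^ 0) | (((c ^ 0) & (b | 0)) ^ 0))  →  (((c ^ 0) & (b | 0)) ^ 0)
2. [or_false →] (b | 0)  →  b;  E = (((c ^ 0) & b) ^ 0)
3. [xor_false →] (c ^ 0)  →  c;  E = ((c & b) ^ 0)
4. [xor_false →] ((c & b) ^ 0)  →  (c & b);  cost 3 ≤ 3, done

(c & b)   [cost 3]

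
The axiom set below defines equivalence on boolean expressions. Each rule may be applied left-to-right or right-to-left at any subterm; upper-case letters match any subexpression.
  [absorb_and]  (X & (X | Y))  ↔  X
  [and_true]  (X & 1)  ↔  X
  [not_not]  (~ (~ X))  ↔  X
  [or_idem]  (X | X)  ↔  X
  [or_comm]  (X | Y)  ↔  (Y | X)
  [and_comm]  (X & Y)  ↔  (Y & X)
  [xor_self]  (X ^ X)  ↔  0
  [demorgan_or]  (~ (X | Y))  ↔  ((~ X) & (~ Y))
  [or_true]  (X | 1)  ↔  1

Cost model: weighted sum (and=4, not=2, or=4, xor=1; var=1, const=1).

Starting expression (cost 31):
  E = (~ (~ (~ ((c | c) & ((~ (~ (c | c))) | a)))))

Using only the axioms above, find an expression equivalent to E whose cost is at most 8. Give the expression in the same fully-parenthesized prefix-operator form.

(~ (c | c))   [cost 8]

1. [not_not →] (~ (~ (c | c)))  →  (c | c);  E = (~ (~ (~ ((c | c) & ((c | c) | a)))))
2. [absorb_and →] ((c | c) & ((c | c) | a))  →  (c | c);  E = (~ (~ (~ (c | c))))
3. [not_not →] (~ (~ (c | c)))  →  (c | c);  cost 8 ≤ 8, done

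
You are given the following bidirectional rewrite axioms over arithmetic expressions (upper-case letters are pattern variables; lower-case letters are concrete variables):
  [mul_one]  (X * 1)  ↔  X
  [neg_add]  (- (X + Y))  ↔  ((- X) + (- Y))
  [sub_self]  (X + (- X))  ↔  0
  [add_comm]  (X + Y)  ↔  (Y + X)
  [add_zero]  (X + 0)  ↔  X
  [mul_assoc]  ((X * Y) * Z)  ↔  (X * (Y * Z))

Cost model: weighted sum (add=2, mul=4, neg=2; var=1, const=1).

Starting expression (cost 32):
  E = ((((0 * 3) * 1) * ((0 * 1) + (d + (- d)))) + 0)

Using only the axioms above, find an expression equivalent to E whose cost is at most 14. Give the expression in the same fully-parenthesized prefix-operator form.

((0 * 3) * (0 + 0))   [cost 14]

step 1: sub_self (→) rewrites (d + (- d)) into 0, now ((((0 * 3) * 1) * ((0 * 1) + 0)) + 0)
step 2: mul_one (→) rewrites ((0 * 3) * 1) into (0 * 3), now (((0 * 3) * ((0 * 1) + 0)) + 0)
step 3: add_comm (→) rewrites ((0 * 1) + 0) into (0 + (0 * 1)), now (((0 * 3) * (0 + (0 * 1))) + 0)
step 4: add_zero (→) rewrites (((0 * 3) * (0 + (0 * 1))) + 0) into ((0 * 3) * (0 + (0 * 1)))
step 5: mul_one (→) rewrites (0 * 1) into 0, reaching cost 14 (bound 14)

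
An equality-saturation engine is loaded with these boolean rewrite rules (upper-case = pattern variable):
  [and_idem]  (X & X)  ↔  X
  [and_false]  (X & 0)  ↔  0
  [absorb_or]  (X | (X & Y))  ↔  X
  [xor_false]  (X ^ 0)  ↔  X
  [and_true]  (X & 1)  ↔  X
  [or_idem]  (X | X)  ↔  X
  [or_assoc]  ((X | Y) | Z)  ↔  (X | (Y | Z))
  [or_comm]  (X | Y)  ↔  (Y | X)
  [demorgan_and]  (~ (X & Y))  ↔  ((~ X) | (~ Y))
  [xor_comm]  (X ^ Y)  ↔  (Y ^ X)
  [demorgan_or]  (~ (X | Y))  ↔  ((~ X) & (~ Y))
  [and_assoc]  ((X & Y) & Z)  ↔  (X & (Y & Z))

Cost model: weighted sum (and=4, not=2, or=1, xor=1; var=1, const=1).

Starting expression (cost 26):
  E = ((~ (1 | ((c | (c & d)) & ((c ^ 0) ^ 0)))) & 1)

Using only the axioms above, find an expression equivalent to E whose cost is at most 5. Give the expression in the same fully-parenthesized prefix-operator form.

(~ (1 | c))   [cost 5]

1. [and_true →] ((~ (1 | ((c | (c & d)) & ((c ^ 0) ^ 0)))) & 1)  →  (~ (1 | ((c | (c & d)) & ((c ^ 0) ^ 0))))
2. [xor_false →] (c ^ 0)  →  c;  E = (~ (1 | ((c | (c & d)) & (c ^ 0))))
3. [absorb_or →] (c | (c & d))  →  c;  E = (~ (1 | (c & (c ^ 0))))
4. [xor_false →] (c ^ 0)  →  c;  E = (~ (1 | (c & c)))
5. [and_idem →] (c & c)  →  c;  cost 5 ≤ 5, done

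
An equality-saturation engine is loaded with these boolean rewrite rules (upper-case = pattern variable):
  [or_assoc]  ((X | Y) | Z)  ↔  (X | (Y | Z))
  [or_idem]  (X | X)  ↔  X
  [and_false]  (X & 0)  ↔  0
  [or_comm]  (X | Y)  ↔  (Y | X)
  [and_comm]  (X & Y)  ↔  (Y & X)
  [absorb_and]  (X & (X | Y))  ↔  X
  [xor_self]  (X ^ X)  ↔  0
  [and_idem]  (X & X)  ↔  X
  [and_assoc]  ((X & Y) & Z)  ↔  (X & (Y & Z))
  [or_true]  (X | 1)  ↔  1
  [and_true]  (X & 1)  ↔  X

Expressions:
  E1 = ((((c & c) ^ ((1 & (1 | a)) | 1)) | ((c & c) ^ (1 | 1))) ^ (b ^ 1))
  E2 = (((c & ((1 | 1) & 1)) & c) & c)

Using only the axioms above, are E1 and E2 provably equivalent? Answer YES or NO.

The axioms are sound identities: if E1 ↔* E2 then E1 and E2 evaluate identically under any assignment.
Under a=0, b=1, c=0: E1 evaluates to 1, E2 to 0. Distinct ⇒ no rewrite sequence connects them.

NO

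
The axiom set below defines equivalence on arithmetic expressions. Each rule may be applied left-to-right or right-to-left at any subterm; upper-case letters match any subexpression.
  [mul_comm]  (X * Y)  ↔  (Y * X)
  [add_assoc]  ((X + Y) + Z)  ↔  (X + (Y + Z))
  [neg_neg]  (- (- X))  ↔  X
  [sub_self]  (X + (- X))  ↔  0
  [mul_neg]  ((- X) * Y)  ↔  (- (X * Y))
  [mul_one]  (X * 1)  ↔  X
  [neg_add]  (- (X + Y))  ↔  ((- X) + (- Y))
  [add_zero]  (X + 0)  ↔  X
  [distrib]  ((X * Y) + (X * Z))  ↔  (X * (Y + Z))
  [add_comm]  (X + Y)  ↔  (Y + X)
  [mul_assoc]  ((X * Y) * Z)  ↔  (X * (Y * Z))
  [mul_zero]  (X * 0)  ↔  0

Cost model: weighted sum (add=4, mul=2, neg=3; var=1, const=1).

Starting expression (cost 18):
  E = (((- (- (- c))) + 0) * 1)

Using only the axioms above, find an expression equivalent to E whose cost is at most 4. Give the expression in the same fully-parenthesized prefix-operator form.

(- c)   [cost 4]

(1) ((- (- (- c))) + 0)  =[add_zero →]=  (- (- (- c)))    ⊢ ((- (- (- c))) * 1)
(2) (- (- c))  =[neg_neg →]=  c    ⊢ ((- c) * 1)
(3) ((- c) * 1)  =[mul_one →]=  (- c)    ⊢ cost 4, within 4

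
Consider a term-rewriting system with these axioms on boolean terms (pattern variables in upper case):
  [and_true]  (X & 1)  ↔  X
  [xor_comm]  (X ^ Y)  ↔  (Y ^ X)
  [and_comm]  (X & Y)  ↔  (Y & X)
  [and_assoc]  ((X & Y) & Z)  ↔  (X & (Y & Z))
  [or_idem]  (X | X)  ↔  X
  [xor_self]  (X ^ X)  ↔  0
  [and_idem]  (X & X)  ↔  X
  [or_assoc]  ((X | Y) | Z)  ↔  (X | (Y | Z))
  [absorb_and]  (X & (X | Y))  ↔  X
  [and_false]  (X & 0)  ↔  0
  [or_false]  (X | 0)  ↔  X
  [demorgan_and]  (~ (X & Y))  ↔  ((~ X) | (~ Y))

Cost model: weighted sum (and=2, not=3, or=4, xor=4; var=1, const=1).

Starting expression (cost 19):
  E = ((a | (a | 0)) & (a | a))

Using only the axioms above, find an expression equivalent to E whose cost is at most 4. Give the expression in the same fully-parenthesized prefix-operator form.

step 1: or_false (→) rewrites (a | 0) into a, now ((a | a) & (a | a))
step 2: or_idem (→) rewrites (a | a) into a, now (a & (a | a))
step 3: or_idem (→) rewrites (a | a) into a, reaching cost 4 (bound 4)

(a & a)   [cost 4]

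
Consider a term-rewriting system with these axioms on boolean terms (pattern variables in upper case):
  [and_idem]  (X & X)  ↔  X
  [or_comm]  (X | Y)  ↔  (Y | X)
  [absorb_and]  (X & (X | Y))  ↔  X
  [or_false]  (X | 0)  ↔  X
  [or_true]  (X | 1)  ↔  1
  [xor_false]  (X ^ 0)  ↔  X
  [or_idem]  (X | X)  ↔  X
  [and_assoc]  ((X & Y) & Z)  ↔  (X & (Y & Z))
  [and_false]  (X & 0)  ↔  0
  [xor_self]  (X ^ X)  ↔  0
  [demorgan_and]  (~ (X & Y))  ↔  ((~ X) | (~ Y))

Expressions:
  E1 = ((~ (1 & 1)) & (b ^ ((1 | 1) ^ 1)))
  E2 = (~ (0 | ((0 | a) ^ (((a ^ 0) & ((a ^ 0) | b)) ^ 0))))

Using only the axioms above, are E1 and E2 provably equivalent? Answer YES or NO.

NO

The axioms are sound identities: if E1 ↔* E2 then E1 and E2 evaluate identically under any assignment.
Under a=0, b=0: E1 evaluates to 0, E2 to 1. Distinct ⇒ no rewrite sequence connects them.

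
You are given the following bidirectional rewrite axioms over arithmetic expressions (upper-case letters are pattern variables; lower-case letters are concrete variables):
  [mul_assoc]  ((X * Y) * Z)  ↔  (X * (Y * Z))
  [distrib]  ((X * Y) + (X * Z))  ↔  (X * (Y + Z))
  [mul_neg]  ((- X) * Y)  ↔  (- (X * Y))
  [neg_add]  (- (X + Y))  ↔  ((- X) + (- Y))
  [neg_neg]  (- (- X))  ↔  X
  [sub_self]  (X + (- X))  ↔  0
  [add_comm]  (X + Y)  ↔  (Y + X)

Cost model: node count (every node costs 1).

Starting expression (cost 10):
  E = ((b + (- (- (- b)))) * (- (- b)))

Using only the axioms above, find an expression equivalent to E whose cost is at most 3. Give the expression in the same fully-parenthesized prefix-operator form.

1. [neg_neg →] (- (- b))  →  b;  E = ((b + (- (- (- b)))) * b)
2. [neg_neg →] (- (- (- b)))  →  (- b);  E = ((b + (- b)) * b)
3. [sub_self →] (b + (- b))  →  0;  cost 3 ≤ 3, done

(0 * b)   [cost 3]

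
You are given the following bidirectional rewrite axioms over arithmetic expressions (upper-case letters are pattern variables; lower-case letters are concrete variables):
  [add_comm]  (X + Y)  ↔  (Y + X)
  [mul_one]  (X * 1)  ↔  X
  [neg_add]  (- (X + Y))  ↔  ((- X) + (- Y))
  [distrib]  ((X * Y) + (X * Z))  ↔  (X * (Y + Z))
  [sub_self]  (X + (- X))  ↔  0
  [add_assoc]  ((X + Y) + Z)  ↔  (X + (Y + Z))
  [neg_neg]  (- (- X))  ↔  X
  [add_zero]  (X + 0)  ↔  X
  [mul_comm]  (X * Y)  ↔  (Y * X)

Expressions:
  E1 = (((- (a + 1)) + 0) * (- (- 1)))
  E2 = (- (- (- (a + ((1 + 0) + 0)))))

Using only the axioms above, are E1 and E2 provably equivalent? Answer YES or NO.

step 1: neg_neg (→) rewrites (- (- 1)) into 1, now (((- (a + 1)) + 0) * 1)
step 2: add_zero (→) rewrites ((- (a + 1)) + 0) into (- (a + 1)), now ((- (a + 1)) * 1)
step 3: mul_one (→) rewrites ((- (a + 1)) * 1) into (- (a + 1))
step 4: add_zero (←) rewrites 1 into (1 + 0), now (- (a + (1 + 0)))
step 5: neg_neg (←) rewrites (- (a + (1 + 0))) into (- (- (- (a + (1 + 0)))))
step 6: add_zero (←) rewrites (1 + 0) into ((1 + 0) + 0), which is E2

YES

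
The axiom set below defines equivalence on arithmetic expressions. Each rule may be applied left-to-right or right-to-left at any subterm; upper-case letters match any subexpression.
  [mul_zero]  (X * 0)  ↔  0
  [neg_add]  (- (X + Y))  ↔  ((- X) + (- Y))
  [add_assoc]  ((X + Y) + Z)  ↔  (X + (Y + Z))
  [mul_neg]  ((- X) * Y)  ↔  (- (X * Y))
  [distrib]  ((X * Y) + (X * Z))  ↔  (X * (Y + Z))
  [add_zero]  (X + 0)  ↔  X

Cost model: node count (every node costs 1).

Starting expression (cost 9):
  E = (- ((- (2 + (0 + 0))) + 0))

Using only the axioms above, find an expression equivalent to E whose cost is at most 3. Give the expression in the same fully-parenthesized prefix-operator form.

(- (- 2))   [cost 3]

step 1: add_zero (→) rewrites ((- (2 + (0 + 0))) + 0) into (- (2 + (0 + 0))), now (- (- (2 + (0 + 0))))
step 2: add_zero (→) rewrites (0 + 0) into 0, now (- (- (2 + 0)))
step 3: add_zero (→) rewrites (2 + 0) into 2, reaching cost 3 (bound 3)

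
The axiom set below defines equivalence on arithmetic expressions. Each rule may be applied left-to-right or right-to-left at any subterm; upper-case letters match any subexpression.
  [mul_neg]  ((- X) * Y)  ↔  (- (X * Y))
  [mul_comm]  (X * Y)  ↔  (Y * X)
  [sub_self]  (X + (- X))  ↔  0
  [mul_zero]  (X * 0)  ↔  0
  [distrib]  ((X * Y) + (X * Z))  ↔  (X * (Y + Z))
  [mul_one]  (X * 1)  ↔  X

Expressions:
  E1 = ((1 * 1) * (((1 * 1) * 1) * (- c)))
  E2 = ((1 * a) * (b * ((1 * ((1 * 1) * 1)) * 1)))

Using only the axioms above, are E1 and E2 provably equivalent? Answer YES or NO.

All listed rules preserve value, hence provable equivalence implies equal values everywhere; look for a separating assignment.
a=0, b=0, c=1 gives E1 ↦ -1, E2 ↦ 0; values differ ⇒ not provably equivalent.

NO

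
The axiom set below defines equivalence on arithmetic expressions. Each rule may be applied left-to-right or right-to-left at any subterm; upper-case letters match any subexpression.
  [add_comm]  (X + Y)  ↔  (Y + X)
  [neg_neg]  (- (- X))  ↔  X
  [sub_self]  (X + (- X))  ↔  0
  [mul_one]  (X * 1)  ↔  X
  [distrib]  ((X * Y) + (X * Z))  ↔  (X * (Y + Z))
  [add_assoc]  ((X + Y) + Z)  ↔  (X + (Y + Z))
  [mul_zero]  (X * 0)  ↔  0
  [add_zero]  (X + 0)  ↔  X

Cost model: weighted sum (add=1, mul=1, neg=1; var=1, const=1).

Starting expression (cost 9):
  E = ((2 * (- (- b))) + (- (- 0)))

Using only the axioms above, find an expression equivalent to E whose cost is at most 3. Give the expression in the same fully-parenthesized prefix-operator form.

(2 * b)   [cost 3]

step 1: neg_neg (→) rewrites (- (- 0)) into 0, now ((2 * (- (- b))) + 0)
step 2: add_zero (→) rewrites ((2 * (- (- b))) + 0) into (2 * (- (- b)))
step 3: neg_neg (→) rewrites (- (- b)) into b, reaching cost 3 (bound 3)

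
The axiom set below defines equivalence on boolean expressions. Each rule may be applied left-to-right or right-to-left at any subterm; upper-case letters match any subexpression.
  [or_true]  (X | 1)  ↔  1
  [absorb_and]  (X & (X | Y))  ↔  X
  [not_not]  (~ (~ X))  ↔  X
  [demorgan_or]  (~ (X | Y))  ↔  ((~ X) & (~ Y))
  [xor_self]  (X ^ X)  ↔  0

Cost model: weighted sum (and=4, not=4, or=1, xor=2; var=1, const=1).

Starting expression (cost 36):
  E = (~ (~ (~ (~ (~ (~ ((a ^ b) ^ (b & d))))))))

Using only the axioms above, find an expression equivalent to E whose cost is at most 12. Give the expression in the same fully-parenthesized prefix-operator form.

1. [not_not →] (~ (~ (~ ((a ^ b) ^ (b & d)))))  →  (~ ((a ^ b) ^ (b & d)));  E = (~ (~ (~ (~ ((a ^ b) ^ (b & d))))))
2. [not_not →] (~ (~ ((a ^ b) ^ (b & d))))  →  ((a ^ b) ^ (b & d));  E = (~ (~ ((a ^ b) ^ (b & d))))
3. [not_not →] (~ (~ ((a ^ b) ^ (b & d))))  →  ((a ^ b) ^ (b & d));  cost 12 ≤ 12, done

((a ^ b) ^ (b & d))   [cost 12]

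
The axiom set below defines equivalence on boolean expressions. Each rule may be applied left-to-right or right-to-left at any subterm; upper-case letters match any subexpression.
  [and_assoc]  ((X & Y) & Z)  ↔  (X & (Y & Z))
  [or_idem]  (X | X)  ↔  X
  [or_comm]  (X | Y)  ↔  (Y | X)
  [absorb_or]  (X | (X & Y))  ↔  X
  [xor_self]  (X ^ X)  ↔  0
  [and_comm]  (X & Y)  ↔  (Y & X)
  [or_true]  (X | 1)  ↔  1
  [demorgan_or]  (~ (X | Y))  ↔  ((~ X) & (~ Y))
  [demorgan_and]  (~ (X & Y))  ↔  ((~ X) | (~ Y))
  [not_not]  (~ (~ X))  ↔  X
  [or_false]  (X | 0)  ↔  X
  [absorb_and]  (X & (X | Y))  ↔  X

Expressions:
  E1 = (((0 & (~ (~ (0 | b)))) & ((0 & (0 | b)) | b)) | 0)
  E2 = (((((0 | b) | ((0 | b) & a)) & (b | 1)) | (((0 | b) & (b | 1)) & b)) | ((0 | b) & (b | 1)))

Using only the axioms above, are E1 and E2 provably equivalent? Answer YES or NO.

NO

Every axiom is a valid identity, so a rewrite proof would force E1 and E2 to agree under every assignment.
At a=0, b=1: E1 = 0 but E2 = 1; they differ, so no derivation exists.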